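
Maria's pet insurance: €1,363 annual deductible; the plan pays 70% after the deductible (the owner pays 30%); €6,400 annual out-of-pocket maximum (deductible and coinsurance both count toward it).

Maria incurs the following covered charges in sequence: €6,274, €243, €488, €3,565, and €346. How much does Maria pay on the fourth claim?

€1,069.50

Bill 1, €6,274: €1,363 to deductible, leaving €4,911; 30% of €4,911 = €1,473.30. Owner pays €2,836.30; OOP now €2,836.30.
Bill 2, €243: deductible already satisfied, so owner's share is 30% × €243 = €72.90. Owner pays €72.90; OOP now €2,909.20.
Bill 3, €488: 30% coinsurance on €488 = €146.40. Cost to owner: €146.40. OOP to date €3,055.60.
Bill 4, €3,565: 30% coinsurance on €3,565 = €1,069.50. Owner pays €1,069.50; OOP now €4,125.10.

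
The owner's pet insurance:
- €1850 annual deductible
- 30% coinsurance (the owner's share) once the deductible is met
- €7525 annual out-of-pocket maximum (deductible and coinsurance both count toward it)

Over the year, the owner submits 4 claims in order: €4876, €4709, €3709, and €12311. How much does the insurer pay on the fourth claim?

€10069.20

#1 (€4876): €1850 finishes the deductible; €3026 goes to coinsurance; coinsurance €3026 × 30% = €907.80. Owner pays €2757.80; OOP now €2757.80. Plan pays €4876 − €2757.80 = €2118.20.
#2 (€4709): 30% coinsurance on €4709 = €1412.70. Owner pays €1412.70; OOP now €4170.50. Insurer: €4709 − €1412.70 = €3296.30.
#3 (€3709): deductible already satisfied, so owner's share is 30% × €3709 = €1112.70. Cost to owner: €1112.70. OOP to date €5283.20. Insurer: €3709 − €1112.70 = €2596.30.
#4 (€12311): deductible already satisfied, so owner's share is 30% × €12311 = €3693.30. That would push OOP to €8976.50, over the €7525 cap, so owner pays €7525 − €5283.20 = €2241.80. Insurer: €12311 − €2241.80 = €10069.20.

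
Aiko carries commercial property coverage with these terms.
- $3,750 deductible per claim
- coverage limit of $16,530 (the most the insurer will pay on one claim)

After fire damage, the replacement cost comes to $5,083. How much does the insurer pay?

Less the $3,750 deductible: $5,083 − $3,750 = $1,333.
$1,333 is within the $16,530 limit, so the insurer pays $1,333.

$1,333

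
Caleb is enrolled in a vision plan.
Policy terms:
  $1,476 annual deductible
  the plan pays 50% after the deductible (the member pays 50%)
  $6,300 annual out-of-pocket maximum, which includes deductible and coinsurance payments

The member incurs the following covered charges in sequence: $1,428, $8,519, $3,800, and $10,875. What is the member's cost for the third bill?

#1 ($1,428): entire amount goes to the deductible. Cost to member: $1,428. OOP to date $1,428.
#2 ($8,519): deductible takes $48, $8,471 remains; member's 50% is $4,235.50. Cost to member: $4,283.50. OOP to date $5,711.50.
#3 ($3,800): deductible met; 50% of $3,800 = $1,900. That would push OOP to $7,611.50, over the $6,300 cap, so member pays $6,300 − $5,711.50 = $588.50.

$588.50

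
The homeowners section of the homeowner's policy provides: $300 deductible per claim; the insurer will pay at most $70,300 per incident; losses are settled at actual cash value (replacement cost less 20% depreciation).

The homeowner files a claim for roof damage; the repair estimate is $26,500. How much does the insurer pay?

$20,900

At 20% depreciation, ACV = $26,500 − $5,300 = $21,200.
Subtract the deductible: $21,200 − $300 = $20,900.
$20,900 ≤ $70,300, so the limit doesn't bind; insurer pays $20,900.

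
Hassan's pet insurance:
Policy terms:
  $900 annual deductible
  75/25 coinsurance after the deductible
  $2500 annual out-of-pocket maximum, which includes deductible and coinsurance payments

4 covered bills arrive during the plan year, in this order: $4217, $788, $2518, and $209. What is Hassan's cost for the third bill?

#1 ($4217): deductible takes $900, $3317 remains; 25% of $3317 = $829.25. Cost to owner: $1729.25. OOP to date $1729.25.
#2 ($788): deductible met; 25% of $788 = $197. Owner pays $197; OOP now $1926.25.
#3 ($2518): deductible already satisfied, so owner's share is 25% × $2518 = $629.50. OOP would hit $2555.75 > $2500, so the cap limits the owner to $2500 − $1926.25 = $573.75.

$573.75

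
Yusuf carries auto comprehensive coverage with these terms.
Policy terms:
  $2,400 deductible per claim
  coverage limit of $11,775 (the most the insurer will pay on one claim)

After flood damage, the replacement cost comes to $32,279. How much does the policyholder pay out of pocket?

After the deductible, $32,279 − $2,400 = $29,879 remains.
The $11,775 per-incident cap binds; insurer pays $11,775.
Out of pocket: $32,279 − $11,775 = $20,504.

$20,504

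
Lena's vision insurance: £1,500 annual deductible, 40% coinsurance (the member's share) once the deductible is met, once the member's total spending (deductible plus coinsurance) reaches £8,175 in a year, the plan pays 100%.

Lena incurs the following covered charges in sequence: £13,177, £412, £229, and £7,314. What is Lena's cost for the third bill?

#1 (£13,177): deductible takes £1,500, £11,677 remains; member's 40% is £4,670.80. Member owes £6,170.80 (running OOP £6,170.80).
#2 (£412): deductible met; 40% of £412 = £164.80. Member owes £164.80 (running OOP £6,335.60).
#3 (£229): deductible already satisfied, so member's share is 40% × £229 = £91.60. Member pays £91.60; OOP now £6,427.20.

£91.60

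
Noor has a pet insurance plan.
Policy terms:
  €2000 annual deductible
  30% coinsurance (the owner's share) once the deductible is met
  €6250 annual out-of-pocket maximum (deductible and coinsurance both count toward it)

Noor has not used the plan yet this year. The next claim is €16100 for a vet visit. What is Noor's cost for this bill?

€6230

The full €2000 deductible is still open; €2000 of this bill applies to it.
The remaining €14100 (= €16100 − €2000) moves to coinsurance.
Coinsurance: €14100 × 30% = €4230.
So the owner owes €2000 + €4230 = €6230 before any cap.
Total out-of-pocket so far would be €0 + €6230 = €6230, below the €6250 cap — no reduction.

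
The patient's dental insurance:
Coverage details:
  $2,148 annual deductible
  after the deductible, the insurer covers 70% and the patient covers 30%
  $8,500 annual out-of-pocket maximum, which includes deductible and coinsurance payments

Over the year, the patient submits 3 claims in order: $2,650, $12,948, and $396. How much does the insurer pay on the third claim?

$277.20

Claim 1 — $2,650: $2,148 to deductible, leaving $502; coinsurance $502 × 30% = $150.60. Patient pays $2,298.60; OOP now $2,298.60. Plan pays $2,650 − $2,298.60 = $351.40.
Claim 2 — $12,948: deductible met; 30% of $12,948 = $3,884.40. Patient pays $3,884.40; OOP now $6,183. Plan pays $12,948 − $3,884.40 = $9,063.60.
Claim 3 — $396: deductible met; 30% of $396 = $118.80. Patient pays $118.80; OOP now $6,301.80. Insurer: $396 − $118.80 = $277.20.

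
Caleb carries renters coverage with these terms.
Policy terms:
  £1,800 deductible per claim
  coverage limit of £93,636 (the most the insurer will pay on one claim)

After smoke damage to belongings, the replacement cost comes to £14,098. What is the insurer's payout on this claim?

£12,298

Subtract the deductible: £14,098 − £1,800 = £12,298.
£12,298 is within the £93,636 limit, so the insurer pays £12,298.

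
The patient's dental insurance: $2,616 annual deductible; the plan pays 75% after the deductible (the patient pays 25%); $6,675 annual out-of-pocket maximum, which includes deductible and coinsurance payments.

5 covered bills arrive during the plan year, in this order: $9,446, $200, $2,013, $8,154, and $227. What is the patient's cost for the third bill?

Claim 1 ($9,446): $2,616 to deductible, leaving $6,830; coinsurance $6,830 × 25% = $1,707.50. Cost to patient: $4,323.50. OOP to date $4,323.50.
Claim 2 ($200): deductible met; 25% of $200 = $50. Cost to patient: $50. OOP to date $4,373.50.
Claim 3 ($2,013): deductible met; 25% of $2,013 = $503.25. Patient owes $503.25 (running OOP $4,876.75).

$503.25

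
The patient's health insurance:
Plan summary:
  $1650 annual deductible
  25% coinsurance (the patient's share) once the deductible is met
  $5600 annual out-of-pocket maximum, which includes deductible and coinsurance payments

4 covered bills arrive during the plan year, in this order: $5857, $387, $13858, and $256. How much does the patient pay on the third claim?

#1 ($5857): $1650 to deductible, leaving $4207; 25% of $4207 = $1051.75. Patient owes $2701.75 (running OOP $2701.75).
#2 ($387): 25% coinsurance on $387 = $96.75. Patient pays $96.75; OOP now $2798.50.
#3 ($13858): deductible met; 25% of $13858 = $3464.50. That would push OOP to $6263, over the $5600 cap, so patient pays $5600 − $2798.50 = $2801.50.

$2801.50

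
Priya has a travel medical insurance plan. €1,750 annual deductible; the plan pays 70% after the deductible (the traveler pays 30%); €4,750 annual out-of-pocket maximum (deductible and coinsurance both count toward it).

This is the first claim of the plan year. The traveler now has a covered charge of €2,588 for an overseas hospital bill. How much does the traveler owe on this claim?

The full €1,750 deductible is still open; €1,750 of this bill applies to it.
That leaves €2,588 − €1,750 = €838 for coinsurance.
Traveler's 30% share of €838 is €251.40.
Traveler responsibility before any cap: €1,750 + €251.40 = €2,001.40.
Cumulative spending €0 + €2,001.40 = €2,001.40 stays under the €4,750 maximum.

€2,001.40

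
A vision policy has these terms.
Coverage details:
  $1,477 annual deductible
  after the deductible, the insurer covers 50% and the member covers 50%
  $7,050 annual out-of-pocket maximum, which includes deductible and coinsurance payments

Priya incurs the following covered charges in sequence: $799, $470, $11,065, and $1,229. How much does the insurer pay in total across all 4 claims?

Bill 1, $799: all of it applies to the deductible. Member owes $799 (running OOP $799). Plan pays $799 − $799 = $0.
Bill 2, $470: all of it applies to the deductible. Member pays $470; OOP now $1,269. Insurer: $470 − $470 = $0.
Bill 3, $11,065: deductible takes $208, $10,857 remains; coinsurance $10,857 × 50% = $5,428.50. Member pays $5,636.50; OOP now $6,905.50. Plan pays $11,065 − $5,636.50 = $5,428.50.
Bill 4, $1,229: deductible met; 50% of $1,229 = $614.50. OOP would hit $7,520 > $7,050, so the cap limits the member to $7,050 − $6,905.50 = $144.50. Plan pays $1,229 − $144.50 = $1,084.50.
Insurer total: $0 + $0 + $5,428.50 + $1,084.50 = $6,513.

$6,513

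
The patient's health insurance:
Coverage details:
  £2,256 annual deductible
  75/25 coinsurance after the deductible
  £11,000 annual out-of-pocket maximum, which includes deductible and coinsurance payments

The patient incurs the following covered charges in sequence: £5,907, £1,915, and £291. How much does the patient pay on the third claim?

Bill 1, £5,907: £2,256 finishes the deductible; £3,651 goes to coinsurance; 25% of £3,651 = £912.75. Patient pays £3,168.75; OOP now £3,168.75.
Bill 2, £1,915: 25% coinsurance on £1,915 = £478.75. Patient owes £478.75 (running OOP £3,647.50).
Bill 3, £291: deductible met; 25% of £291 = £72.75. Cost to patient: £72.75. OOP to date £3,720.25.

£72.75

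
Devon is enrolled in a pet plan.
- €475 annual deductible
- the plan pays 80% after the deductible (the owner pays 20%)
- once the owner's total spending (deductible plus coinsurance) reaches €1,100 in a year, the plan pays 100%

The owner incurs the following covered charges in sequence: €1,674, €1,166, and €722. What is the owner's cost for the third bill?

Bill 1, €1,674: deductible takes €475, €1,199 remains; 20% of €1,199 = €239.80. Owner pays €714.80; OOP now €714.80.
Bill 2, €1,166: 20% coinsurance on €1,166 = €233.20. Owner pays €233.20; OOP now €948.
Bill 3, €722: deductible met; 20% of €722 = €144.40. Owner pays €144.40; OOP now €1,092.40.

€144.40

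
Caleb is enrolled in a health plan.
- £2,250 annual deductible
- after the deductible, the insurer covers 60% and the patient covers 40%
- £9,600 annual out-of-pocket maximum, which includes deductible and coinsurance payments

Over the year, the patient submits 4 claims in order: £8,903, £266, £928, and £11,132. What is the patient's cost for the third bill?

Claim 1 (£8,903): £2,250 finishes the deductible; £6,653 goes to coinsurance; coinsurance £6,653 × 40% = £2,661.20. Patient owes £4,911.20 (running OOP £4,911.20).
Claim 2 (£266): deductible met; 40% of £266 = £106.40. Patient pays £106.40; OOP now £5,017.60.
Claim 3 (£928): 40% coinsurance on £928 = £371.20. Patient owes £371.20 (running OOP £5,388.80).

£371.20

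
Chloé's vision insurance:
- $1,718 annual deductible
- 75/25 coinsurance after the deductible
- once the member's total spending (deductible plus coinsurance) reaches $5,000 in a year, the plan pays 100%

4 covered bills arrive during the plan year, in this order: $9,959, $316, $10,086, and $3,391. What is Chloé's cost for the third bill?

#1 ($9,959): deductible takes $1,718, $8,241 remains; member's 25% is $2,060.25. Member owes $3,778.25 (running OOP $3,778.25).
#2 ($316): deductible already satisfied, so member's share is 25% × $316 = $79. Cost to member: $79. OOP to date $3,857.25.
#3 ($10,086): deductible met; 25% of $10,086 = $2,521.50. That would push OOP to $6,378.75, over the $5,000 cap, so member pays $5,000 − $3,857.25 = $1,142.75.

$1,142.75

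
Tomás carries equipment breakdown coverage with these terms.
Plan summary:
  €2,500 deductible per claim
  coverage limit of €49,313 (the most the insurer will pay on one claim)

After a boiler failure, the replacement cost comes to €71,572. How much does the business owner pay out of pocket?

€22,259

Less the €2,500 deductible: €71,572 − €2,500 = €69,072.
Since €69,072 > €49,313, the payout is capped at €49,313.
Out of pocket: €71,572 − €49,313 = €22,259.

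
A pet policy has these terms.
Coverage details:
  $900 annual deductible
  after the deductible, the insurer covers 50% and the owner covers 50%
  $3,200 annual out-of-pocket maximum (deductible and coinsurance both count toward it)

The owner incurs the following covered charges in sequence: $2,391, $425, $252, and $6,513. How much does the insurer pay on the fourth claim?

$5,297

Claim 1 ($2,391): $900 to deductible, leaving $1,491; 50% of $1,491 = $745.50. Owner owes $1,645.50 (running OOP $1,645.50). Plan pays $2,391 − $1,645.50 = $745.50.
Claim 2 ($425): deductible met; 50% of $425 = $212.50. Owner owes $212.50 (running OOP $1,858). Plan pays $425 − $212.50 = $212.50.
Claim 3 ($252): 50% coinsurance on $252 = $126. Owner pays $126; OOP now $1,984. Insurer: $252 − $126 = $126.
Claim 4 ($6,513): deductible met; 50% of $6,513 = $3,256.50. OOP would hit $5,240.50 > $3,200, so the cap limits the owner to $3,200 − $1,984 = $1,216. Plan pays $6,513 − $1,216 = $5,297.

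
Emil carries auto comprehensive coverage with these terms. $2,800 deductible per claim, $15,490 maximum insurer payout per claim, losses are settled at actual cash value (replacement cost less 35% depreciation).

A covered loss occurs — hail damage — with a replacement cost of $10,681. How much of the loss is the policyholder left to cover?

$6,538.35

Depreciate 35%: the covered value is $10,681 × 0.65 = $6,942.65.
After the deductible, $6,942.65 − $2,800 = $4,142.65 remains.
$4,142.65 ≤ $15,490, so the limit doesn't bind; insurer pays $4,142.65.
The policyholder bears the rest of the original loss: $10,681 − $4,142.65 = $6,538.35.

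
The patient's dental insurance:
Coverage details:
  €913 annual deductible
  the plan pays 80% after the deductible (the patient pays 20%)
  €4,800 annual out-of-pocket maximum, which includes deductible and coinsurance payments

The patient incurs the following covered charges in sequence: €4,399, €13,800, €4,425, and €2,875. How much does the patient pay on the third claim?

€429.80

Claim 1 (€4,399): deductible takes €913, €3,486 remains; patient's 20% is €697.20. Patient owes €1,610.20 (running OOP €1,610.20).
Claim 2 (€13,800): deductible met; 20% of €13,800 = €2,760. Cost to patient: €2,760. OOP to date €4,370.20.
Claim 3 (€4,425): 20% coinsurance on €4,425 = €885. That would push OOP to €5,255.20, over the €4,800 cap, so patient pays €4,800 − €4,370.20 = €429.80.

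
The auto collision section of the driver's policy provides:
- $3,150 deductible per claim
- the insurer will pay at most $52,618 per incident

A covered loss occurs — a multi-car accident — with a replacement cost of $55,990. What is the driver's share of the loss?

$3,372

After the deductible, $55,990 − $3,150 = $52,840 remains.
Since $52,840 > $52,618, the payout is capped at $52,618.
Out of pocket: $55,990 − $52,618 = $3,372.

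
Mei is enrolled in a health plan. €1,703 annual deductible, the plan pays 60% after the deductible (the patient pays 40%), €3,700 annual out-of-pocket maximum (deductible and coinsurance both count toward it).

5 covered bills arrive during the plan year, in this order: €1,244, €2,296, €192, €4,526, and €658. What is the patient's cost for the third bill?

Claim 1 (€1,244): fully absorbed by the deductible. Patient owes €1,244 (running OOP €1,244).
Claim 2 (€2,296): €459 finishes the deductible; €1,837 goes to coinsurance; coinsurance €1,837 × 40% = €734.80. Patient pays €1,193.80; OOP now €2,437.80.
Claim 3 (€192): deductible already satisfied, so patient's share is 40% × €192 = €76.80. Cost to patient: €76.80. OOP to date €2,514.60.

€76.80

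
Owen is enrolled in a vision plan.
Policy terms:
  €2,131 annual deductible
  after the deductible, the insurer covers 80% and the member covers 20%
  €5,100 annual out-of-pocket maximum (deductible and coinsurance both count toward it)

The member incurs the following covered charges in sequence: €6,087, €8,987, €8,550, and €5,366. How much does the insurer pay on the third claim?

€8,169.60

Claim 1 — €6,087: deductible takes €2,131, €3,956 remains; coinsurance €3,956 × 20% = €791.20. Cost to member: €2,922.20. OOP to date €2,922.20. Plan pays €6,087 − €2,922.20 = €3,164.80.
Claim 2 — €8,987: deductible already satisfied, so member's share is 20% × €8,987 = €1,797.40. Member pays €1,797.40; OOP now €4,719.60. Plan pays €8,987 − €1,797.40 = €7,189.60.
Claim 3 — €8,550: deductible already satisfied, so member's share is 20% × €8,550 = €1,710. Adding that to €4,719.60 gives €6,429.60, past the €5,100 cap; member pays only €5,100 − €4,719.60 = €380.40. Plan pays €8,550 − €380.40 = €8,169.60.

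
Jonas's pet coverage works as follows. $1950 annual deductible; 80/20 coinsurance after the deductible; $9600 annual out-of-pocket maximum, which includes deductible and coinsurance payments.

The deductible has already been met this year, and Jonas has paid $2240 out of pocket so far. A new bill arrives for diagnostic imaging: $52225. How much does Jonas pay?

$7360

With the deductible met, the entire $52225 is subject to coinsurance.
Coinsurance: $52225 × 20% = $10445.
Adding $10445 to the $2240 already spent would give $12685, which exceeds the $9600 cap; the owner pays just $9600 − $2240 = $7360.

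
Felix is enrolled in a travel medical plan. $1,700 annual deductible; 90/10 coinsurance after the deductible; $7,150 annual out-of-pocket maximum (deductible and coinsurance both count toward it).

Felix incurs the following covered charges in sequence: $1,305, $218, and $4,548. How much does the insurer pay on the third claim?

#1 ($1,305): all of it applies to the deductible. Traveler owes $1,305 (running OOP $1,305). Plan pays $1,305 − $1,305 = $0.
#2 ($218): all of it applies to the deductible. Cost to traveler: $218. OOP to date $1,523. Plan pays $218 − $218 = $0.
#3 ($4,548): $177 finishes the deductible; $4,371 goes to coinsurance; traveler's 10% is $437.10. Cost to traveler: $614.10. OOP to date $2,137.10. Plan pays $4,548 − $614.10 = $3,933.90.

$3,933.90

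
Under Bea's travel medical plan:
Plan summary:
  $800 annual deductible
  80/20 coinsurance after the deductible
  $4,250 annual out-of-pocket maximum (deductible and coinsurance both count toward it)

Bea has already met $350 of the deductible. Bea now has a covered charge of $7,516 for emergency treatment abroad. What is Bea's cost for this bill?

$1,863.20

$350 of the $800 deductible is already met, leaving $450.
After the $450 deductible portion, $7,516 − $450 = $7,066 is subject to coinsurance.
Traveler's 20% share of $7,066 is $1,413.20.
That puts the traveler's cost at $450 + $1,413.20 = $1,863.20 before any cap.
Year-to-date out-of-pocket becomes $350 + $1,863.20 = $2,213.20, still under the $4,250 maximum, so no cap applies.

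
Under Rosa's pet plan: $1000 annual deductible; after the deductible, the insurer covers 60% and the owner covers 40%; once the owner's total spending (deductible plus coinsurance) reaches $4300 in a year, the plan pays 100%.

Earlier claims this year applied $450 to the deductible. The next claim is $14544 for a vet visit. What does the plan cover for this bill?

$10694

$450 of the $1000 deductible is already met, leaving $550.
After the $550 deductible portion, $14544 − $550 = $13994 is subject to coinsurance.
Owner's 40% share of $13994 is $5597.60.
Owner responsibility before any cap: $550 + $5597.60 = $6147.60.
That would bring total out-of-pocket to $6597.60, past the $4300 cap. The owner is capped at $4300 − $450 = $3850 on this claim.
Insurer pays the balance: $14544 − $3850 = $10694.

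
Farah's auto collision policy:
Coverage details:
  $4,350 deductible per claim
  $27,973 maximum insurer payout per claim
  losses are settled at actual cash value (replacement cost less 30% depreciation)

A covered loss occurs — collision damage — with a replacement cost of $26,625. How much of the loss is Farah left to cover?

$12,337.50

Depreciate 30%: the covered value is $26,625 × 0.7 = $18,637.50.
Less the $4,350 deductible: $18,637.50 − $4,350 = $14,287.50.
That's under the $27,973 cap, so the insurer reimburses the full $14,287.50.
Out of pocket: $26,625 − $14,287.50 = $12,337.50.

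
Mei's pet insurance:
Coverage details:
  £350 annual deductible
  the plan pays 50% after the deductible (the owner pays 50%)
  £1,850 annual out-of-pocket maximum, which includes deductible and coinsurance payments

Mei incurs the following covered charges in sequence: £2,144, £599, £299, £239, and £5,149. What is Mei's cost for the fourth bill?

#1 (£2,144): £350 to deductible, leaving £1,794; 50% of £1,794 = £897. Cost to owner: £1,247. OOP to date £1,247.
#2 (£599): deductible already satisfied, so owner's share is 50% × £599 = £299.50. Cost to owner: £299.50. OOP to date £1,546.50.
#3 (£299): deductible already satisfied, so owner's share is 50% × £299 = £149.50. Owner owes £149.50 (running OOP £1,696).
#4 (£239): deductible already satisfied, so owner's share is 50% × £239 = £119.50. Owner pays £119.50; OOP now £1,815.50.

£119.50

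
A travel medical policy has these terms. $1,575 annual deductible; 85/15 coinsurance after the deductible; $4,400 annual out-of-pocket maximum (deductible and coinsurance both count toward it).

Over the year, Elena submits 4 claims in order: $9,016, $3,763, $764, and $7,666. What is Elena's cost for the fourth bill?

Claim 1 ($9,016): $1,575 finishes the deductible; $7,441 goes to coinsurance; 15% of $7,441 = $1,116.15. Traveler owes $2,691.15 (running OOP $2,691.15).
Claim 2 ($3,763): deductible already satisfied, so traveler's share is 15% × $3,763 = $564.45. Traveler pays $564.45; OOP now $3,255.60.
Claim 3 ($764): deductible met; 15% of $764 = $114.60. Traveler owes $114.60 (running OOP $3,370.20).
Claim 4 ($7,666): deductible already satisfied, so traveler's share is 15% × $7,666 = $1,149.90. OOP would hit $4,520.10 > $4,400, so the cap limits the traveler to $4,400 − $3,370.20 = $1,029.80.

$1,029.80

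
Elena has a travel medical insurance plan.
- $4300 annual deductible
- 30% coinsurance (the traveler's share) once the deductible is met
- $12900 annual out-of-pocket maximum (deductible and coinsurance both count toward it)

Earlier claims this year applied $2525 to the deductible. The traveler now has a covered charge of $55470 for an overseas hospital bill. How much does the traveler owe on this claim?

$10375

Deductible still to meet: $4300 − $2525 = $1775.
After the $1775 deductible portion, $55470 − $1775 = $53695 is subject to coinsurance.
30% of $53695 = $16108.50 falls to the traveler.
So the traveler owes $1775 + $16108.50 = $17883.50 before any cap.
That would bring total out-of-pocket to $20408.50, past the $12900 cap. The traveler is capped at $12900 − $2525 = $10375 on this claim.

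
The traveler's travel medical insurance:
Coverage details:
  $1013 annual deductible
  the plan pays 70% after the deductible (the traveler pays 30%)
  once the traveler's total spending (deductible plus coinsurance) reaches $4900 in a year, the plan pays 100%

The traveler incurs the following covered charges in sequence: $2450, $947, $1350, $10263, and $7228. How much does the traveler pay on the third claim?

Claim 1 ($2450): deductible takes $1013, $1437 remains; traveler's 30% is $431.10. Traveler pays $1444.10; OOP now $1444.10.
Claim 2 ($947): deductible met; 30% of $947 = $284.10. Traveler pays $284.10; OOP now $1728.20.
Claim 3 ($1350): deductible met; 30% of $1350 = $405. Traveler pays $405; OOP now $2133.20.

$405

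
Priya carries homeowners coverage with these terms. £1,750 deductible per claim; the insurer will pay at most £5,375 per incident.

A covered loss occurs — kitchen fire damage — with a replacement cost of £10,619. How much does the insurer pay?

Less the £1,750 deductible: £10,619 − £1,750 = £8,869.
£8,869 exceeds the £5,375 limit, so the insurer pays the limit: £5,375.

£5,375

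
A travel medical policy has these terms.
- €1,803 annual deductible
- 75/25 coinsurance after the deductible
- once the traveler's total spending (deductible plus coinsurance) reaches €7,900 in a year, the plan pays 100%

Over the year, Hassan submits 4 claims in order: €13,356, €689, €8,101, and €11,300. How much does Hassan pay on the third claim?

#1 (€13,356): €1,803 finishes the deductible; €11,553 goes to coinsurance; 25% of €11,553 = €2,888.25. Cost to traveler: €4,691.25. OOP to date €4,691.25.
#2 (€689): deductible met; 25% of €689 = €172.25. Traveler owes €172.25 (running OOP €4,863.50).
#3 (€8,101): deductible met; 25% of €8,101 = €2,025.25. Cost to traveler: €2,025.25. OOP to date €6,888.75.

€2,025.25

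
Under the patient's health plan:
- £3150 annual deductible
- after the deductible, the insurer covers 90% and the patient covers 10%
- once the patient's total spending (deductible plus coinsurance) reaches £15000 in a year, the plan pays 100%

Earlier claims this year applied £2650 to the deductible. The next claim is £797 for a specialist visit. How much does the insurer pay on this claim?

Deductible still to meet: £3150 − £2650 = £500.
After the £500 deductible portion, £797 − £500 = £297 is subject to coinsurance.
Patient's 10% share of £297 is £29.70.
So the patient owes £500 + £29.70 = £529.70 before any cap.
Year-to-date out-of-pocket becomes £2650 + £529.70 = £3179.70, still under the £15000 maximum, so no cap applies.
Insurer pays the balance: £797 − £529.70 = £267.30.

£267.30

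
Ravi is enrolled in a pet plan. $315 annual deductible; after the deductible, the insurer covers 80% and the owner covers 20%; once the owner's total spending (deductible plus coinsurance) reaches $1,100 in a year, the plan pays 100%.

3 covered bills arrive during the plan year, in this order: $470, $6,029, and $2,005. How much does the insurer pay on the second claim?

#1 ($470): deductible takes $315, $155 remains; 20% of $155 = $31. Owner pays $346; OOP now $346. Insurer: $470 − $346 = $124.
#2 ($6,029): 20% coinsurance on $6,029 = $1,205.80. Adding that to $346 gives $1,551.80, past the $1,100 cap; owner pays only $1,100 − $346 = $754. Plan pays $6,029 − $754 = $5,275.

$5,275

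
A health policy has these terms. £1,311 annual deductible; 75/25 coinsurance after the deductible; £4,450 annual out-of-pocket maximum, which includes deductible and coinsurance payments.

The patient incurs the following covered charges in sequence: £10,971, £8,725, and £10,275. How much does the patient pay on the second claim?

£724

Claim 1 — £10,971: deductible takes £1,311, £9,660 remains; 25% of £9,660 = £2,415. Patient pays £3,726; OOP now £3,726.
Claim 2 — £8,725: 25% coinsurance on £8,725 = £2,181.25. OOP would hit £5,907.25 > £4,450, so the cap limits the patient to £4,450 − £3,726 = £724.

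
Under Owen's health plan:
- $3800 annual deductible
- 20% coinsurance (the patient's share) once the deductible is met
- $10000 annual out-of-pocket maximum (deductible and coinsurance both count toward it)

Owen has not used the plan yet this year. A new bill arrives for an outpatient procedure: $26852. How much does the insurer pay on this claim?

$18441.60

Nothing has been paid toward the $3800 deductible, so the first $3800 of this charge is applied there.
That leaves $26852 − $3800 = $23052 for coinsurance.
Patient's 20% share of $23052 is $4610.40.
That puts the patient's cost at $3800 + $4610.40 = $8410.40 before any cap.
Total out-of-pocket so far would be $0 + $8410.40 = $8410.40, below the $10000 cap — no reduction.
The plan picks up $26852 − $8410.40 = $18441.60.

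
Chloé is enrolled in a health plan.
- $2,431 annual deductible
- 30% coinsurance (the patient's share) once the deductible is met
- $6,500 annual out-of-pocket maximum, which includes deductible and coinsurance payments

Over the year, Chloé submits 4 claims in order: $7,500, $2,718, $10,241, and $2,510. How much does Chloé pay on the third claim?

#1 ($7,500): $2,431 finishes the deductible; $5,069 goes to coinsurance; patient's 30% is $1,520.70. Patient owes $3,951.70 (running OOP $3,951.70).
#2 ($2,718): deductible already satisfied, so patient's share is 30% × $2,718 = $815.40. Patient pays $815.40; OOP now $4,767.10.
#3 ($10,241): 30% coinsurance on $10,241 = $3,072.30. Adding that to $4,767.10 gives $7,839.40, past the $6,500 cap; patient pays only $6,500 − $4,767.10 = $1,732.90.

$1,732.90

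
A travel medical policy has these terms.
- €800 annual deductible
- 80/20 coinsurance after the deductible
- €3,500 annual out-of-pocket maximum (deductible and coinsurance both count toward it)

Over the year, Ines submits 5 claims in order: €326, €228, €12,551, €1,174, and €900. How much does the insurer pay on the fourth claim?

Claim 1 (€326): all of it applies to the deductible. Traveler pays €326; OOP now €326. Plan pays €326 − €326 = €0.
Claim 2 (€228): entire amount goes to the deductible. Traveler owes €228 (running OOP €554). Plan pays €228 − €228 = €0.
Claim 3 (€12,551): €246 to deductible, leaving €12,305; coinsurance €12,305 × 20% = €2,461. Traveler owes €2,707 (running OOP €3,261). Plan pays €12,551 − €2,707 = €9,844.
Claim 4 (€1,174): deductible already satisfied, so traveler's share is 20% × €1,174 = €234.80. Traveler pays €234.80; OOP now €3,495.80. Insurer: €1,174 − €234.80 = €939.20.

€939.20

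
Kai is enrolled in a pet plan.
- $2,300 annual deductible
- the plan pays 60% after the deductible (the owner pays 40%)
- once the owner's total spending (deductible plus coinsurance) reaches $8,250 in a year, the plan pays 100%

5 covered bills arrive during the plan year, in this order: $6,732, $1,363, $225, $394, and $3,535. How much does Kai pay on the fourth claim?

$157.60

Bill 1, $6,732: $2,300 finishes the deductible; $4,432 goes to coinsurance; owner's 40% is $1,772.80. Owner pays $4,072.80; OOP now $4,072.80.
Bill 2, $1,363: deductible met; 40% of $1,363 = $545.20. Cost to owner: $545.20. OOP to date $4,618.
Bill 3, $225: 40% coinsurance on $225 = $90. Owner pays $90; OOP now $4,708.
Bill 4, $394: 40% coinsurance on $394 = $157.60. Owner pays $157.60; OOP now $4,865.60.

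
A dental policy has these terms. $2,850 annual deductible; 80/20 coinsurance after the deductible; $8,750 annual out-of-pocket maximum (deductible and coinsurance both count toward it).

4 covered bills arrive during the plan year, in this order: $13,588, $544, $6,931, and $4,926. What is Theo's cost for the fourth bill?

$985.20

Bill 1, $13,588: $2,850 to deductible, leaving $10,738; patient's 20% is $2,147.60. Patient owes $4,997.60 (running OOP $4,997.60).
Bill 2, $544: deductible already satisfied, so patient's share is 20% × $544 = $108.80. Patient owes $108.80 (running OOP $5,106.40).
Bill 3, $6,931: 20% coinsurance on $6,931 = $1,386.20. Cost to patient: $1,386.20. OOP to date $6,492.60.
Bill 4, $4,926: 20% coinsurance on $4,926 = $985.20. Patient pays $985.20; OOP now $7,477.80.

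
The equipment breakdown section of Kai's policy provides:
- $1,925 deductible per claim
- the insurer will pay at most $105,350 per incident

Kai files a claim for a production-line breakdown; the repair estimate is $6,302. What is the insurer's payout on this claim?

$4,377

After the deductible, $6,302 − $1,925 = $4,377 remains.
$4,377 ≤ $105,350, so the limit doesn't bind; insurer pays $4,377.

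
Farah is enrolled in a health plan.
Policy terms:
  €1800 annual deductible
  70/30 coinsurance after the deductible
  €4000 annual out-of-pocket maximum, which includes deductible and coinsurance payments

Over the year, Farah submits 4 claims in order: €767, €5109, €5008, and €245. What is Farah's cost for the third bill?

€977.20

Bill 1, €767: fully absorbed by the deductible. Patient pays €767; OOP now €767.
Bill 2, €5109: deductible takes €1033, €4076 remains; patient's 30% is €1222.80. Cost to patient: €2255.80. OOP to date €3022.80.
Bill 3, €5008: deductible met; 30% of €5008 = €1502.40. OOP would hit €4525.20 > €4000, so the cap limits the patient to €4000 − €3022.80 = €977.20.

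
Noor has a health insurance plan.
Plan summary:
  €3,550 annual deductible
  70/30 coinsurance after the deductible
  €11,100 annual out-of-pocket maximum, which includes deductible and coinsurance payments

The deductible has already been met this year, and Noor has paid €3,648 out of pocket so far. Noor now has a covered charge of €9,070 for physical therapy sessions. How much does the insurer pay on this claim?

The deductible is already satisfied, so the full bill goes to coinsurance.
Patient's 30% share of €9,070 is €2,721.
Total out-of-pocket so far would be €3,648 + €2,721 = €6,369, below the €11,100 cap — no reduction.
The plan picks up €9,070 − €2,721 = €6,349.

€6,349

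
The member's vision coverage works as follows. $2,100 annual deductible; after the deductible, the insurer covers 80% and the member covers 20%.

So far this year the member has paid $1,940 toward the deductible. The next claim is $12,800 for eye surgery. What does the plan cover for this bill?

$1,940 of the $2,100 deductible is already met, leaving $160.
After the $160 deductible portion, $12,800 − $160 = $12,640 is subject to coinsurance.
20% of $12,640 = $2,528 falls to the member.
So the member owes $160 + $2,528 = $2,688.
Insurer pays the balance: $12,800 − $2,688 = $10,112.

$10,112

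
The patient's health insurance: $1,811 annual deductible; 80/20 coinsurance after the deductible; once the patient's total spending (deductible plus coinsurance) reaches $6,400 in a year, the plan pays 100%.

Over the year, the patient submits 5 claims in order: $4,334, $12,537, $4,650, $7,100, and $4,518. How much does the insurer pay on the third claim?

$3,720

#1 ($4,334): deductible takes $1,811, $2,523 remains; patient's 20% is $504.60. Cost to patient: $2,315.60. OOP to date $2,315.60. Plan pays $4,334 − $2,315.60 = $2,018.40.
#2 ($12,537): deductible already satisfied, so patient's share is 20% × $12,537 = $2,507.40. Patient owes $2,507.40 (running OOP $4,823). Plan pays $12,537 − $2,507.40 = $10,029.60.
#3 ($4,650): 20% coinsurance on $4,650 = $930. Cost to patient: $930. OOP to date $5,753. Insurer: $4,650 − $930 = $3,720.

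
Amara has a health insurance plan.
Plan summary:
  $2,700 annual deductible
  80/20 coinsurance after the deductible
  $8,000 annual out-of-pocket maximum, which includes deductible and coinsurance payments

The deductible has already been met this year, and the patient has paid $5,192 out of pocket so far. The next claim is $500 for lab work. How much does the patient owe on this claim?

$100

The deductible is already satisfied, so the full bill goes to coinsurance.
Patient's 20% share of $500 is $100.
Year-to-date out-of-pocket becomes $5,192 + $100 = $5,292, still under the $8,000 maximum, so no cap applies.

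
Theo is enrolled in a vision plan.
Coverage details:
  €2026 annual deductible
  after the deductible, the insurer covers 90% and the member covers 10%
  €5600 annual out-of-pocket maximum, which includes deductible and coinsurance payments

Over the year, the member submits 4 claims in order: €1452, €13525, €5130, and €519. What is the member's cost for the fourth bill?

#1 (€1452): all of it applies to the deductible. Member pays €1452; OOP now €1452.
#2 (€13525): deductible takes €574, €12951 remains; 10% of €12951 = €1295.10. Cost to member: €1869.10. OOP to date €3321.10.
#3 (€5130): 10% coinsurance on €5130 = €513. Member owes €513 (running OOP €3834.10).
#4 (€519): deductible already satisfied, so member's share is 10% × €519 = €51.90. Member owes €51.90 (running OOP €3886).

€51.90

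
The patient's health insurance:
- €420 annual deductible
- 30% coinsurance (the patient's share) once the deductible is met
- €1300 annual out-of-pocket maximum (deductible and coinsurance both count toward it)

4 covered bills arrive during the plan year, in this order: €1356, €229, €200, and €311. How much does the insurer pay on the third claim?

Claim 1 (€1356): deductible takes €420, €936 remains; coinsurance €936 × 30% = €280.80. Patient owes €700.80 (running OOP €700.80). Plan pays €1356 − €700.80 = €655.20.
Claim 2 (€229): 30% coinsurance on €229 = €68.70. Patient owes €68.70 (running OOP €769.50). Insurer: €229 − €68.70 = €160.30.
Claim 3 (€200): deductible met; 30% of €200 = €60. Patient owes €60 (running OOP €829.50). Plan pays €200 − €60 = €140.

€140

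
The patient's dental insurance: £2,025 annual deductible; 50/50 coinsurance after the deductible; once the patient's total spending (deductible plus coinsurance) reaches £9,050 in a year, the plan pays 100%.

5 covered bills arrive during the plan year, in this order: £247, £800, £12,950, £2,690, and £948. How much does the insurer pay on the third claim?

£5,986

Bill 1, £247: fully absorbed by the deductible. Patient owes £247 (running OOP £247). Insurer: £247 − £247 = £0.
Bill 2, £800: fully absorbed by the deductible. Patient owes £800 (running OOP £1,047). Insurer: £800 − £800 = £0.
Bill 3, £12,950: £978 to deductible, leaving £11,972; coinsurance £11,972 × 50% = £5,986. Cost to patient: £6,964. OOP to date £8,011. Insurer: £12,950 − £6,964 = £5,986.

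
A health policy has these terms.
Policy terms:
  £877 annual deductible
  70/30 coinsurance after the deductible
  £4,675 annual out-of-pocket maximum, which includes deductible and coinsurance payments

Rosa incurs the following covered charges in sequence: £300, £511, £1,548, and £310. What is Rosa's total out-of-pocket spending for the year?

£1,414.60

Claim 1 — £300: all of it applies to the deductible. Cost to patient: £300. OOP to date £300.
Claim 2 — £511: fully absorbed by the deductible. Cost to patient: £511. OOP to date £811.
Claim 3 — £1,548: £66 finishes the deductible; £1,482 goes to coinsurance; patient's 30% is £444.60. Patient pays £510.60; OOP now £1,321.60.
Claim 4 — £310: deductible already satisfied, so patient's share is 30% × £310 = £93. Patient pays £93; OOP now £1,414.60.
Total paid by the patient: £300 + £511 + £510.60 + £93 = £1,414.60.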